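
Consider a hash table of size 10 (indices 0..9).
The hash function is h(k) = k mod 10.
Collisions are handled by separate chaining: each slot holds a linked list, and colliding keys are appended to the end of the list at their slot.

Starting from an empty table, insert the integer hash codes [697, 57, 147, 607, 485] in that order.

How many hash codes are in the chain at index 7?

4

Insert 697: h=7, bucket 7 empty -> new chain.
Insert 57: h=7, bucket 7 nonempty -> append to chain.
Insert 147: h=7, bucket 7 nonempty -> append to chain.
Insert 607: h=7, bucket 7 nonempty -> append to chain.
Insert 485: h=5, bucket 5 empty -> new chain.
Final buckets:
0: ∅
1: ∅
2: ∅
3: ∅
4: ∅
5: 485
6: ∅
7: 697 -> 57 -> 147 -> 607
8: ∅
9: ∅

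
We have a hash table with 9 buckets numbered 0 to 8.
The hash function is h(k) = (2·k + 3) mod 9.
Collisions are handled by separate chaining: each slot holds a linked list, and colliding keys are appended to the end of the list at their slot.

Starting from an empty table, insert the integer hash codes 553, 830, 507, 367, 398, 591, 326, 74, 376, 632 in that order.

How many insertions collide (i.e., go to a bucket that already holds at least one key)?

553 → bucket 2
830 → bucket 7
507 → bucket 0
367 → bucket 8
398 → bucket 7 (collision)
591 → bucket 6
326 → bucket 7 (collision)
74 → bucket 7 (collision)
376 → bucket 8 (collision)
632 → bucket 7 (collision)
Final buckets:
0: 507
1: -
2: 553
3: -
4: -
5: -
6: 591
7: 830 -> 398 -> 326 -> 74 -> 632
8: 367 -> 376

5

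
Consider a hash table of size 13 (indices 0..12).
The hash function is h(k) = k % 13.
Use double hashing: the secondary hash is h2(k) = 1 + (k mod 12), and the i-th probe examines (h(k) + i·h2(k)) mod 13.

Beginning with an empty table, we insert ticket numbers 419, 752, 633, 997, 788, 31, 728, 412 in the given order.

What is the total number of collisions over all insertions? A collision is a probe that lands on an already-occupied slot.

419 hashes to 3; slot 3 is free → place at 3.
752 hashes to 11; slot 11 is free → place at 11.
633 hashes to 9; slot 9 is free → place at 9.
997 hashes to 9, h2=2; 9,11 taken → place at 0.
788 hashes to 8; slot 8 is free → place at 8.
31 hashes to 5; slot 5 is free → place at 5.
728 hashes to 0, h2=9; 0,9,5 taken → place at 1.
412 hashes to 9, h2=5; 9,1 taken → place at 6.
Table: [997, 728, _, 419, _, 31, 412, _, 788, 633, _, 752, _]

7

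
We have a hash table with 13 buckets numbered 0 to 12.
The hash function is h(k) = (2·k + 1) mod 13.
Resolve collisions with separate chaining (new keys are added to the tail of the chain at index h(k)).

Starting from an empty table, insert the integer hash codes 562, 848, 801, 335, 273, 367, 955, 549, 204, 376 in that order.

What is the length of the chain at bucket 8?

1

Insert 562: h=7, bucket 7 empty -> new chain.
Insert 848: h=7, bucket 7 nonempty -> append to chain.
Insert 801: h=4, bucket 4 empty -> new chain.
Insert 335: h=8, bucket 8 empty -> new chain.
Insert 273: h=1, bucket 1 empty -> new chain.
Insert 367: h=7, bucket 7 nonempty -> append to chain.
Insert 955: h=0, bucket 0 empty -> new chain.
Insert 549: h=7, bucket 7 nonempty -> append to chain.
Insert 204: h=6, bucket 6 empty -> new chain.
Insert 376: h=12, bucket 12 empty -> new chain.
Final buckets:
0: 955
1: 273
2: _
3: _
4: 801
5: _
6: 204
7: 562 -> 848 -> 367 -> 549
8: 335
9: _
10: _
11: _
12: 376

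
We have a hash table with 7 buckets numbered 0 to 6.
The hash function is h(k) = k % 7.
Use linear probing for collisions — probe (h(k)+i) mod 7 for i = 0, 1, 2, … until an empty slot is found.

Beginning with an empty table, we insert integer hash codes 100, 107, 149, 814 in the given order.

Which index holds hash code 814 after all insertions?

5

100: h=2 → slot 2
107: h=2, probe 2,3 → slot 3
149: h=2, probe 2,3,4 → slot 4
814: h=2, probe 2,3,4,5 → slot 5
Table: [., ., 100, 107, 149, 814, .]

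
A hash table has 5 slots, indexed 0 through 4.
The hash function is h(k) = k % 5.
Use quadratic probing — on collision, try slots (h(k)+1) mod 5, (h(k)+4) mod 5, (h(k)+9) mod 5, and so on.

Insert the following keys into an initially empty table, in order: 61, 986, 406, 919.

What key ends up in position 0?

406

61 hashes to 1; slot 1 is free → place at 1.
986 hashes to 1; 1 taken → place at 2.
406 hashes to 1; 1,2 taken → place at 0.
919 hashes to 4; slot 4 is free → place at 4.
Table: [406, 61, 986, -, 919]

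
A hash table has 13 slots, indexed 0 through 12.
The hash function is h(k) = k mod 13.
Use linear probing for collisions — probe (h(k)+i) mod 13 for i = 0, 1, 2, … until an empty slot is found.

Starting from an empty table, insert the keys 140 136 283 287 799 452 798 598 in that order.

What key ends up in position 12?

452

140 hashes to 10; slot 10 is free -> place at 10.
136 hashes to 6; slot 6 is free -> place at 6.
283 hashes to 10; 10 taken -> place at 11.
287 hashes to 1; slot 1 is free -> place at 1.
799 hashes to 6; 6 taken -> place at 7.
452 hashes to 10; 10,11 taken -> place at 12.
798 hashes to 5; slot 5 is free -> place at 5.
598 hashes to 0; slot 0 is free -> place at 0.
Table: [598, 287, ., ., ., 798, 136, 799, ., ., 140, 283, 452]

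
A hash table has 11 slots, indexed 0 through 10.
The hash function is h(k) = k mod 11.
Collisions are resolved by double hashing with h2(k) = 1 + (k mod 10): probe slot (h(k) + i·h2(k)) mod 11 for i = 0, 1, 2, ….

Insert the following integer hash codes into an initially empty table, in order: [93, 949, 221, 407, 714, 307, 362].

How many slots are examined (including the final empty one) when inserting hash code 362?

93 hashes to 5; slot 5 is free → place at 5.
949 hashes to 3; slot 3 is free → place at 3.
221 hashes to 1; slot 1 is free → place at 1.
407 hashes to 0; slot 0 is free → place at 0.
714 hashes to 10; slot 10 is free → place at 10.
307 hashes to 10, h2=8; 10 taken → place at 7.
362 hashes to 10, h2=3; 10 taken → place at 2.
Table: [407, 221, 362, 949, ., 93, ., 307, ., ., 714]

2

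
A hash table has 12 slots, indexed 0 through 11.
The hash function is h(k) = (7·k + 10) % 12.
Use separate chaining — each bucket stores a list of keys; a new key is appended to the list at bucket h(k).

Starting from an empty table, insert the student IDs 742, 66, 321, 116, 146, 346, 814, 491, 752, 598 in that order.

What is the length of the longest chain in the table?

Insert 742: h=8, bucket 8 empty → new chain.
Insert 66: h=4, bucket 4 empty → new chain.
Insert 321: h=1, bucket 1 empty → new chain.
Insert 116: h=6, bucket 6 empty → new chain.
Insert 146: h=0, bucket 0 empty → new chain.
Insert 346: h=8, bucket 8 nonempty → append to chain.
Insert 814: h=8, bucket 8 nonempty → append to chain.
Insert 491: h=3, bucket 3 empty → new chain.
Insert 752: h=6, bucket 6 nonempty → append to chain.
Insert 598: h=8, bucket 8 nonempty → append to chain.
Final buckets:
0: 146
1: 321
2: _
3: 491
4: 66
5: _
6: 116 -> 752
7: _
8: 742 -> 346 -> 814 -> 598
9: _
10: _
11: _

4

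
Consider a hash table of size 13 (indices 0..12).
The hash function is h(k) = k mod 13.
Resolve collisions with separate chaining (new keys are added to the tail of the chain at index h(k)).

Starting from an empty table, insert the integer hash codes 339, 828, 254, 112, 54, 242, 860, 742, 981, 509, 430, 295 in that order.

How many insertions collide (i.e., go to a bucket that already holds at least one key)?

339 -> bucket 1
828 -> bucket 9
254 -> bucket 7
112 -> bucket 8
54 -> bucket 2
242 -> bucket 8 (collision)
860 -> bucket 2 (collision)
742 -> bucket 1 (collision)
981 -> bucket 6
509 -> bucket 2 (collision)
430 -> bucket 1 (collision)
295 -> bucket 9 (collision)
Final buckets:
0: _
1: 339 -> 742 -> 430
2: 54 -> 860 -> 509
3: _
4: _
5: _
6: 981
7: 254
8: 112 -> 242
9: 828 -> 295
10: _
11: _
12: _

6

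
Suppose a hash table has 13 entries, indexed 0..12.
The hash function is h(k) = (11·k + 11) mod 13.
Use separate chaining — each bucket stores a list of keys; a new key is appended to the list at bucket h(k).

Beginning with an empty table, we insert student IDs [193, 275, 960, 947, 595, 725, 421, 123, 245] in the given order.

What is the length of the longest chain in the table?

4

Insert 193: h=2, bucket 2 empty → new chain.
Insert 275: h=7, bucket 7 empty → new chain.
Insert 960: h=2, bucket 2 nonempty → append to chain.
Insert 947: h=2, bucket 2 nonempty → append to chain.
Insert 595: h=4, bucket 4 empty → new chain.
Insert 725: h=4, bucket 4 nonempty → append to chain.
Insert 421: h=1, bucket 1 empty → new chain.
Insert 123: h=12, bucket 12 empty → new chain.
Insert 245: h=2, bucket 2 nonempty → append to chain.
Final buckets:
0: -
1: 421
2: 193 -> 960 -> 947 -> 245
3: -
4: 595 -> 725
5: -
6: -
7: 275
8: -
9: -
10: -
11: -
12: 123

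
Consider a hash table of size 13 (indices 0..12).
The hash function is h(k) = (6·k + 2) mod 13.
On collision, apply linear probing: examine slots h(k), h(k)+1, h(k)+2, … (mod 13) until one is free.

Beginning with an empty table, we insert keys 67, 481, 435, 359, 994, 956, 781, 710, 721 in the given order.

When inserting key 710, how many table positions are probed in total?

Insert 67: h=1, slot 1 empty => index 1.
Insert 481: h=2, slot 2 empty => index 2.
Insert 435: h=12, slot 12 empty => index 12.
Insert 359: h=11, slot 11 empty => index 11.
Insert 994: h=12, slot 12 occupied => index 0.
Insert 956: h=5, slot 5 empty => index 5.
Insert 781: h=8, slot 8 empty => index 8.
Insert 710: h=11, slots 11,12,0,1,2 occupied => index 3.
Insert 721: h=12, slots 12,0,1,2,3 occupied => index 4.
Table: [994, 67, 481, 710, 721, 956, ∅, ∅, 781, ∅, ∅, 359, 435]

6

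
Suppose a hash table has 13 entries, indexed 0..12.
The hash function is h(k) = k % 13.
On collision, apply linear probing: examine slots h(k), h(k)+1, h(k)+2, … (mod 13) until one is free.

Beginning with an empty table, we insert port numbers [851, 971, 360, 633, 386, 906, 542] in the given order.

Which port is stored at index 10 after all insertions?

Insert 851: h=6, slot 6 empty => index 6.
Insert 971: h=9, slot 9 empty => index 9.
Insert 360: h=9, slot 9 occupied => index 10.
Insert 633: h=9, slots 9,10 occupied => index 11.
Insert 386: h=9, slots 9,10,11 occupied => index 12.
Insert 906: h=9, slots 9,10,11,12 occupied => index 0.
Insert 542: h=9, slots 9,10,11,12,0 occupied => index 1.
Table: [906, 542, —, —, —, —, 851, —, —, 971, 360, 633, 386]

360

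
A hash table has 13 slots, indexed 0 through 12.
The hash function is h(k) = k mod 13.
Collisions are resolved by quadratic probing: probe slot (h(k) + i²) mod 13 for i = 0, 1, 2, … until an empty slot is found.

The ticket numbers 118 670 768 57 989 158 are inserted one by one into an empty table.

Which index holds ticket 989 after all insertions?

10

Insert 118: h=1, slot 1 empty → index 1.
Insert 670: h=7, slot 7 empty → index 7.
Insert 768: h=1, slot 1 occupied → index 2.
Insert 57: h=5, slot 5 empty → index 5.
Insert 989: h=1, slots 1,2,5 occupied → index 10.
Insert 158: h=2, slot 2 occupied → index 3.
Table: [—, 118, 768, 158, —, 57, —, 670, —, —, 989, —, —]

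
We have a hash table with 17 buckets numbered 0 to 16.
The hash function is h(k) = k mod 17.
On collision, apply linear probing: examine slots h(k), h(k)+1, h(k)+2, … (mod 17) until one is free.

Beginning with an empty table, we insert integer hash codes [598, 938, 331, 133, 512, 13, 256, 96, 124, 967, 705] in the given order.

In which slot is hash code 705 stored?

9

598: h=3 -> slot 3
938: h=3, probe 3,4 -> slot 4
331: h=8 -> slot 8
133: h=14 -> slot 14
512: h=2 -> slot 2
13: h=13 -> slot 13
256: h=1 -> slot 1
96: h=11 -> slot 11
124: h=5 -> slot 5
967: h=15 -> slot 15
705: h=8, probe 8,9 -> slot 9
Table: [_, 256, 512, 598, 938, 124, _, _, 331, 705, _, 96, _, 13, 133, 967, _]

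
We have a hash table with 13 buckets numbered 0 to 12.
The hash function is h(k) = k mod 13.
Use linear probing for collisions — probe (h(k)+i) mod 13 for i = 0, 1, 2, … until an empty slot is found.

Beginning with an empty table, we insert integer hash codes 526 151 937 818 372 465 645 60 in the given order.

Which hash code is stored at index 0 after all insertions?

60

526: h=6 -> slot 6
151: h=8 -> slot 8
937: h=1 -> slot 1
818: h=12 -> slot 12
372: h=8, probe 8,9 -> slot 9
465: h=10 -> slot 10
645: h=8, probe 8,9,10,11 -> slot 11
60: h=8, probe 8,9,10,11,12,0 -> slot 0
Table: [60, 937, -, -, -, -, 526, -, 151, 372, 465, 645, 818]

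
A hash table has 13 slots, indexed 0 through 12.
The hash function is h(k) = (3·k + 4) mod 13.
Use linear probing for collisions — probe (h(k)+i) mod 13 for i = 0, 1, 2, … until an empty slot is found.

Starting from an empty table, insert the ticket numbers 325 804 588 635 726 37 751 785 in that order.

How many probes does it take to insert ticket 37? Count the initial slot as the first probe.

5

325: h=4 → slot 4
804: h=11 → slot 11
588: h=0 → slot 0
635: h=11, probe 11,12 → slot 12
726: h=11, probe 11,12,0,1 → slot 1
37: h=11, probe 11,12,0,1,2 → slot 2
751: h=8 → slot 8
785: h=6 → slot 6
Table: [588, 726, 37, —, 325, —, 785, —, 751, —, —, 804, 635]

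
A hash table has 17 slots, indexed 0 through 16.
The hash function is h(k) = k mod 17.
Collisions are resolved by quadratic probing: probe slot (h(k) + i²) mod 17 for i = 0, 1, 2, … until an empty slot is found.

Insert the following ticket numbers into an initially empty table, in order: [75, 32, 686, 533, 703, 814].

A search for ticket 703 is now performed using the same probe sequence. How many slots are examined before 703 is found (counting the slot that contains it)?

75 hashes to 7; slot 7 is free → place at 7.
32 hashes to 15; slot 15 is free → place at 15.
686 hashes to 6; slot 6 is free → place at 6.
533 hashes to 6; 6,7 taken → place at 10.
703 hashes to 6; 6,7,10,15 taken → place at 5.
814 hashes to 15; 15 taken → place at 16.
Table: [_, _, _, _, _, 703, 686, 75, _, _, 533, _, _, _, _, 32, 814]
Lookup 703: h=6, probe 6,7,10,15,5 → found at 5.

5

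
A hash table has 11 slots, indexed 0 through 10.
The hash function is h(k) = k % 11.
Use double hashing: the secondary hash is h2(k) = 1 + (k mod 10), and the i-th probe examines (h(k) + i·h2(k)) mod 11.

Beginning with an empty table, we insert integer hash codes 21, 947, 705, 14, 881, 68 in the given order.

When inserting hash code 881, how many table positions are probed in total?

21: h=10 → slot 10
947: h=1 → slot 1
705: h=1, h2=6, probe 1,7 → slot 7
14: h=3 → slot 3
881: h=1, h2=2, probe 1,3,5 → slot 5
68: h=2 → slot 2
Table: [., 947, 68, 14, ., 881, ., 705, ., ., 21]

3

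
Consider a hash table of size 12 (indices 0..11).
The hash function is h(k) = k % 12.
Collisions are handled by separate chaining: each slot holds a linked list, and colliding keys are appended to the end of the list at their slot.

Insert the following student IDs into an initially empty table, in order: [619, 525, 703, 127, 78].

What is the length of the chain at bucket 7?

Insert 619: h=7, bucket 7 empty → new chain.
Insert 525: h=9, bucket 9 empty → new chain.
Insert 703: h=7, bucket 7 nonempty → append to chain.
Insert 127: h=7, bucket 7 nonempty → append to chain.
Insert 78: h=6, bucket 6 empty → new chain.
Final buckets:
0: -
1: -
2: -
3: -
4: -
5: -
6: 78
7: 619 -> 703 -> 127
8: -
9: 525
10: -
11: -

3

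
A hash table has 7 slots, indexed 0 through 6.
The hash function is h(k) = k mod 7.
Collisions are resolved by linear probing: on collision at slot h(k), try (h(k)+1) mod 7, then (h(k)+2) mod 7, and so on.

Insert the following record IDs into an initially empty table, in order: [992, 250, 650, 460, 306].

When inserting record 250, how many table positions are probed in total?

2

992 hashes to 5; slot 5 is free => place at 5.
250 hashes to 5; 5 taken => place at 6.
650 hashes to 6; 6 taken => place at 0.
460 hashes to 5; 5,6,0 taken => place at 1.
306 hashes to 5; 5,6,0,1 taken => place at 2.
Table: [650, 460, 306, ., ., 992, 250]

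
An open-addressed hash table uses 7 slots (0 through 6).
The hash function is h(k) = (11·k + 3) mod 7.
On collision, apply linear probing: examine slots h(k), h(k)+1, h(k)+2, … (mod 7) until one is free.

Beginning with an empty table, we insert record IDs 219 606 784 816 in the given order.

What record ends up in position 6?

219 hashes to 4; slot 4 is free -> place at 4.
606 hashes to 5; slot 5 is free -> place at 5.
784 hashes to 3; slot 3 is free -> place at 3.
816 hashes to 5; 5 taken -> place at 6.
Table: [∅, ∅, ∅, 784, 219, 606, 816]

816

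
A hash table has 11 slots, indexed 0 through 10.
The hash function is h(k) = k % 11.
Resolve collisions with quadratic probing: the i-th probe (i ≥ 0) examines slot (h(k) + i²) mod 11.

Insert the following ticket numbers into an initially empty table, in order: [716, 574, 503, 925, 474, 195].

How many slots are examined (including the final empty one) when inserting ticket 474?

4

716: h=1 -> slot 1
574: h=2 -> slot 2
503: h=8 -> slot 8
925: h=1, probe 1,2,5 -> slot 5
474: h=1, probe 1,2,5,10 -> slot 10
195: h=8, probe 8,9 -> slot 9
Table: [∅, 716, 574, ∅, ∅, 925, ∅, ∅, 503, 195, 474]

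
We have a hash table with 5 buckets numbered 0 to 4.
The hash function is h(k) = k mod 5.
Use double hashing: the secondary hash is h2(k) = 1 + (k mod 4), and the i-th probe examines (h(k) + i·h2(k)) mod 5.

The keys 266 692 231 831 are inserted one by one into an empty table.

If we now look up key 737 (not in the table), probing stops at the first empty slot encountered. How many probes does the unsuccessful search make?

266: h=1 → slot 1
692: h=2 → slot 2
231: h=1, h2=4, probe 1,0 → slot 0
831: h=1, h2=4, probe 1,0,4 → slot 4
Table: [231, 266, 692, —, 831]
Lookup 737: h=2, h2=2, probe 2,4,1,3 → slot 3 empty, not found.

4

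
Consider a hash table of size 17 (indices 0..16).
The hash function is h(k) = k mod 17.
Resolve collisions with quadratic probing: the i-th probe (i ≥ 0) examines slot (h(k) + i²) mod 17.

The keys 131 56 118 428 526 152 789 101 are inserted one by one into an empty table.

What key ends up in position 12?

131

Insert 131: h=12, slot 12 empty => index 12.
Insert 56: h=5, slot 5 empty => index 5.
Insert 118: h=16, slot 16 empty => index 16.
Insert 428: h=3, slot 3 empty => index 3.
Insert 526: h=16, slot 16 occupied => index 0.
Insert 152: h=16, slots 16,0,3 occupied => index 8.
Insert 789: h=7, slot 7 empty => index 7.
Insert 101: h=16, slots 16,0,3,8 occupied => index 15.
Table: [526, -, -, 428, -, 56, -, 789, 152, -, -, -, 131, -, -, 101, 118]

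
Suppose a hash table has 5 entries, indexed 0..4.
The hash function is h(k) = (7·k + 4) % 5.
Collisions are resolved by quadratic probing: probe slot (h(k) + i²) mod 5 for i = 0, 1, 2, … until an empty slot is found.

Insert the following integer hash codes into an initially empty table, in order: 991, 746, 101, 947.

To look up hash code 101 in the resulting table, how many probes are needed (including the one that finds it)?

991: h=1 -> slot 1
746: h=1, probe 1,2 -> slot 2
101: h=1, probe 1,2,0 -> slot 0
947: h=3 -> slot 3
Table: [101, 991, 746, 947, .]
Lookup 101: h=1, probe 1,2,0 → found at 0.

3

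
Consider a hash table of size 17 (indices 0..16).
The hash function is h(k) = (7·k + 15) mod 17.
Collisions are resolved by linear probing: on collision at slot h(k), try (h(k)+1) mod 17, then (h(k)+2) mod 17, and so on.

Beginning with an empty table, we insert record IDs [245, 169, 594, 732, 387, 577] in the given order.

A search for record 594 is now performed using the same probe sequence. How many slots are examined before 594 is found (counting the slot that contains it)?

2

245: h=13 -> slot 13
169: h=8 -> slot 8
594: h=8, probe 8,9 -> slot 9
732: h=5 -> slot 5
387: h=4 -> slot 4
577: h=8, probe 8,9,10 -> slot 10
Table: [., ., ., ., 387, 732, ., ., 169, 594, 577, ., ., 245, ., ., .]
Lookup 594: h=8, probe 8,9 → found at 9.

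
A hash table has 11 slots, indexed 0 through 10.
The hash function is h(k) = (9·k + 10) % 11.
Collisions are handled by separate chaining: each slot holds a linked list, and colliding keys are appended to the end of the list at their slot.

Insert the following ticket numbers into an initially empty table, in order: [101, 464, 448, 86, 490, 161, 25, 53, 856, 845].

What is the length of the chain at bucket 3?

4

Insert 101: h=6, bucket 6 empty → new chain.
Insert 464: h=6, bucket 6 nonempty → append to chain.
Insert 448: h=5, bucket 5 empty → new chain.
Insert 86: h=3, bucket 3 empty → new chain.
Insert 490: h=9, bucket 9 empty → new chain.
Insert 161: h=7, bucket 7 empty → new chain.
Insert 25: h=4, bucket 4 empty → new chain.
Insert 53: h=3, bucket 3 nonempty → append to chain.
Insert 856: h=3, bucket 3 nonempty → append to chain.
Insert 845: h=3, bucket 3 nonempty → append to chain.
Final buckets:
0: .
1: .
2: .
3: 86 -> 53 -> 856 -> 845
4: 25
5: 448
6: 101 -> 464
7: 161
8: .
9: 490
10: .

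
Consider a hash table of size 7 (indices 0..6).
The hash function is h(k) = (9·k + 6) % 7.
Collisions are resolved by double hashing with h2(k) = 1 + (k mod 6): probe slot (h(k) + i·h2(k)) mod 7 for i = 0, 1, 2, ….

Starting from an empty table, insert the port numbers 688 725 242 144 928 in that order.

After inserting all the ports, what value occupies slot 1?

Insert 688: h=3, slot 3 empty => index 3.
Insert 725: h=0, slot 0 empty => index 0.
Insert 242: h=0, h2=3, slots 0,3 occupied => index 6.
Insert 144: h=0, h2=1, slot 0 occupied => index 1.
Insert 928: h=0, h2=5, slot 0 occupied => index 5.
Table: [725, 144, -, 688, -, 928, 242]

144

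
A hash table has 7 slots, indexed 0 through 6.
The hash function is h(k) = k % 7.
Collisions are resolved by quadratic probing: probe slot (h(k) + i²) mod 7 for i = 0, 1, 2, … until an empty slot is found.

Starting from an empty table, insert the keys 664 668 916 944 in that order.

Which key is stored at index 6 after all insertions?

664 hashes to 6; slot 6 is free → place at 6.
668 hashes to 3; slot 3 is free → place at 3.
916 hashes to 6; 6 taken → place at 0.
944 hashes to 6; 6,0,3 taken → place at 1.
Table: [916, 944, _, 668, _, _, 664]

664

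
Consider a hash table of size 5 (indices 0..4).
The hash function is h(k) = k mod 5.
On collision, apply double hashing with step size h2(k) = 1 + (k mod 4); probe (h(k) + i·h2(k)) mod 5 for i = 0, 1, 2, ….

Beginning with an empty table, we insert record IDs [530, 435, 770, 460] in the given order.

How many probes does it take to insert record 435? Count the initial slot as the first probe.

Insert 530: h=0, slot 0 empty -> index 0.
Insert 435: h=0, h2=4, slot 0 occupied -> index 4.
Insert 770: h=0, h2=3, slot 0 occupied -> index 3.
Insert 460: h=0, h2=1, slot 0 occupied -> index 1.
Table: [530, 460, ∅, 770, 435]

2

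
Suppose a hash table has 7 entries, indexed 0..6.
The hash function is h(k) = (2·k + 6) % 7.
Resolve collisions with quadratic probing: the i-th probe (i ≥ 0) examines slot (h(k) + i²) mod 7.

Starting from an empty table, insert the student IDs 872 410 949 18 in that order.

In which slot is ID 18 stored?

872: h=0 -> slot 0
410: h=0, probe 0,1 -> slot 1
949: h=0, probe 0,1,4 -> slot 4
18: h=0, probe 0,1,4,2 -> slot 2
Table: [872, 410, 18, ., 949, ., .]

2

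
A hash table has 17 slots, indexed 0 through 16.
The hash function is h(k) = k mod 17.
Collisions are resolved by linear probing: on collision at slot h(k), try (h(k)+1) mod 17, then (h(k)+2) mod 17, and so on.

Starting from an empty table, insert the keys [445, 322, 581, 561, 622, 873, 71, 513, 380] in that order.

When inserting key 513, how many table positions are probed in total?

5

Insert 445: h=3, slot 3 empty -> index 3.
Insert 322: h=16, slot 16 empty -> index 16.
Insert 581: h=3, slot 3 occupied -> index 4.
Insert 561: h=0, slot 0 empty -> index 0.
Insert 622: h=10, slot 10 empty -> index 10.
Insert 873: h=6, slot 6 empty -> index 6.
Insert 71: h=3, slots 3,4 occupied -> index 5.
Insert 513: h=3, slots 3,4,5,6 occupied -> index 7.
Insert 380: h=6, slots 6,7 occupied -> index 8.
Table: [561, —, —, 445, 581, 71, 873, 513, 380, —, 622, —, —, —, —, —, 322]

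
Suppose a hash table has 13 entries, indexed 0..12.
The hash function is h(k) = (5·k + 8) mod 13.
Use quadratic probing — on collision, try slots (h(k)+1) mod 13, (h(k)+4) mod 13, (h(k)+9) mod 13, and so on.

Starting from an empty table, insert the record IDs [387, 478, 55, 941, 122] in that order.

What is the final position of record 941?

387 hashes to 6; slot 6 is free → place at 6.
478 hashes to 6; 6 taken → place at 7.
55 hashes to 10; slot 10 is free → place at 10.
941 hashes to 7; 7 taken → place at 8.
122 hashes to 7; 7,8 taken → place at 11.
Table: [∅, ∅, ∅, ∅, ∅, ∅, 387, 478, 941, ∅, 55, 122, ∅]

8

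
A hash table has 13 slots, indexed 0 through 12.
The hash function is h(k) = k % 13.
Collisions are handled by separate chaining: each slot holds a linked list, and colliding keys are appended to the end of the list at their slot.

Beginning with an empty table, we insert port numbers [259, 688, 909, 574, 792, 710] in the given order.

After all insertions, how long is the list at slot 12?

Insert 259: h=12, bucket 12 empty → new chain.
Insert 688: h=12, bucket 12 nonempty → append to chain.
Insert 909: h=12, bucket 12 nonempty → append to chain.
Insert 574: h=2, bucket 2 empty → new chain.
Insert 792: h=12, bucket 12 nonempty → append to chain.
Insert 710: h=8, bucket 8 empty → new chain.
Final buckets:
0: _
1: _
2: 574
3: _
4: _
5: _
6: _
7: _
8: 710
9: _
10: _
11: _
12: 259 -> 688 -> 909 -> 792

4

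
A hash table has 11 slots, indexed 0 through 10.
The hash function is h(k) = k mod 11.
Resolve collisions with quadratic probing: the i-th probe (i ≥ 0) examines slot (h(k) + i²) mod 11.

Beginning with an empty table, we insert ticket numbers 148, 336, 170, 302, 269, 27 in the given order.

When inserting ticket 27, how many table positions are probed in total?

6

148: h=5 => slot 5
336: h=6 => slot 6
170: h=5, probe 5,6,9 => slot 9
302: h=5, probe 5,6,9,3 => slot 3
269: h=5, probe 5,6,9,3,10 => slot 10
27: h=5, probe 5,6,9,3,10,8 => slot 8
Table: [., ., ., 302, ., 148, 336, ., 27, 170, 269]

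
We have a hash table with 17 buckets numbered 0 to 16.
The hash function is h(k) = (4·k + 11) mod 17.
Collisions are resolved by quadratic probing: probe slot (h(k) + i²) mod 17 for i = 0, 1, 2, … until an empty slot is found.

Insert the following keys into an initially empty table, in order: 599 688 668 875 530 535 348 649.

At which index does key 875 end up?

13

599 hashes to 10; slot 10 is free => place at 10.
688 hashes to 9; slot 9 is free => place at 9.
668 hashes to 14; slot 14 is free => place at 14.
875 hashes to 9; 9,10 taken => place at 13.
530 hashes to 6; slot 6 is free => place at 6.
535 hashes to 9; 9,10,13 taken => place at 1.
348 hashes to 9; 9,10,13,1 taken => place at 8.
649 hashes to 6; 6 taken => place at 7.
Table: [_, 535, _, _, _, _, 530, 649, 348, 688, 599, _, _, 875, 668, _, _]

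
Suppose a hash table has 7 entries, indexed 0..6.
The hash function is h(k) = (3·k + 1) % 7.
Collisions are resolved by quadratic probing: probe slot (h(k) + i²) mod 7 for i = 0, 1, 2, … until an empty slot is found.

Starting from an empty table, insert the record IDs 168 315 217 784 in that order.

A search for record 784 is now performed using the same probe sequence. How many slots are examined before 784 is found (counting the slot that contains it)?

Insert 168: h=1, slot 1 empty → index 1.
Insert 315: h=1, slot 1 occupied → index 2.
Insert 217: h=1, slots 1,2 occupied → index 5.
Insert 784: h=1, slots 1,2,5 occupied → index 3.
Table: [_, 168, 315, 784, _, 217, _]
Lookup 784: h=1, probe 1,2,5,3 → found at 3.

4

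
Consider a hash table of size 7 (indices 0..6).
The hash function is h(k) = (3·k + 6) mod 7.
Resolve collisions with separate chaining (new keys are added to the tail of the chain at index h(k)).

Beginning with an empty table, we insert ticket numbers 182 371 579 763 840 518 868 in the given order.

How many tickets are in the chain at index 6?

6

182 -> bucket 6
371 -> bucket 6 (collision)
579 -> bucket 0
763 -> bucket 6 (collision)
840 -> bucket 6 (collision)
518 -> bucket 6 (collision)
868 -> bucket 6 (collision)
Final buckets:
0: 579
1: ∅
2: ∅
3: ∅
4: ∅
5: ∅
6: 182 -> 371 -> 763 -> 840 -> 518 -> 868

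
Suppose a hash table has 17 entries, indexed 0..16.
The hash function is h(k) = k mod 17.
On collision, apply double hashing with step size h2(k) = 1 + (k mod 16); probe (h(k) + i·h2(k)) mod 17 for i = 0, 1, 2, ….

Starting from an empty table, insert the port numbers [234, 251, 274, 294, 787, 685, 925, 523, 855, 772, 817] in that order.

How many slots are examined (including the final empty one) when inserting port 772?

Insert 234: h=13, slot 13 empty => index 13.
Insert 251: h=13, h2=12, slot 13 occupied => index 8.
Insert 274: h=2, slot 2 empty => index 2.
Insert 294: h=5, slot 5 empty => index 5.
Insert 787: h=5, h2=4, slot 5 occupied => index 9.
Insert 685: h=5, h2=14, slots 5,2 occupied => index 16.
Insert 925: h=7, slot 7 empty => index 7.
Insert 523: h=13, h2=12, slots 13,8 occupied => index 3.
Insert 855: h=5, h2=8, slots 5,13 occupied => index 4.
Insert 772: h=7, h2=5, slot 7 occupied => index 12.
Insert 817: h=1, slot 1 empty => index 1.
Table: [—, 817, 274, 523, 855, 294, —, 925, 251, 787, —, —, 772, 234, —, —, 685]

2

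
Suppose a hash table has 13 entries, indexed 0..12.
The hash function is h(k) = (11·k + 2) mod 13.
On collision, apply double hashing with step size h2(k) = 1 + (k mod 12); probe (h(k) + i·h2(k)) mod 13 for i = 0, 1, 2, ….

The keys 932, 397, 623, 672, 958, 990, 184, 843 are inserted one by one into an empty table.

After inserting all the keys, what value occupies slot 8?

Insert 932: h=10, slot 10 empty → index 10.
Insert 397: h=1, slot 1 empty → index 1.
Insert 623: h=4, slot 4 empty → index 4.
Insert 672: h=10, h2=1, slot 10 occupied → index 11.
Insert 958: h=10, h2=11, slot 10 occupied → index 8.
Insert 990: h=11, h2=7, slot 11 occupied → index 5.
Insert 184: h=11, h2=5, slot 11 occupied → index 3.
Insert 843: h=6, slot 6 empty → index 6.
Table: [-, 397, -, 184, 623, 990, 843, -, 958, -, 932, 672, -]

958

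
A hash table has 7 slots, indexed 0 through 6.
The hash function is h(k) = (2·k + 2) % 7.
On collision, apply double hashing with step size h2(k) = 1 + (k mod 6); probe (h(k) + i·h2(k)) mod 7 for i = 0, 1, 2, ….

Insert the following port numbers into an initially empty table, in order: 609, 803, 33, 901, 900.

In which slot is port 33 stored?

609: h=2 => slot 2
803: h=5 => slot 5
33: h=5, h2=4, probe 5,2,6 => slot 6
901: h=5, h2=2, probe 5,0 => slot 0
900: h=3 => slot 3
Table: [901, ., 609, 900, ., 803, 33]

6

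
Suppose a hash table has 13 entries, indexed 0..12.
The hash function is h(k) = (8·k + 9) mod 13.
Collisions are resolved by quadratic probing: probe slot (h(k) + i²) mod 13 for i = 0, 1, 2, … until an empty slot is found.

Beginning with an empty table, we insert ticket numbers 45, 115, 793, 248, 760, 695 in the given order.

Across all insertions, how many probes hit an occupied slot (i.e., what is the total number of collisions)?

7

45 hashes to 5; slot 5 is free → place at 5.
115 hashes to 6; slot 6 is free → place at 6.
793 hashes to 9; slot 9 is free → place at 9.
248 hashes to 4; slot 4 is free → place at 4.
760 hashes to 5; 5,6,9 taken → place at 1.
695 hashes to 5; 5,6,9,1 taken → place at 8.
Table: [—, 760, —, —, 248, 45, 115, —, 695, 793, —, —, —]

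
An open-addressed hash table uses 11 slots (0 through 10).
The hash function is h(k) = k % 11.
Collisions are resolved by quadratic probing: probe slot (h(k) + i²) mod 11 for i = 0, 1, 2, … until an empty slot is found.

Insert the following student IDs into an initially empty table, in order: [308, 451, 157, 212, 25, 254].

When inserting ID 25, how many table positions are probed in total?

Insert 308: h=0, slot 0 empty → index 0.
Insert 451: h=0, slot 0 occupied → index 1.
Insert 157: h=3, slot 3 empty → index 3.
Insert 212: h=3, slot 3 occupied → index 4.
Insert 25: h=3, slots 3,4 occupied → index 7.
Insert 254: h=1, slot 1 occupied → index 2.
Table: [308, 451, 254, 157, 212, —, —, 25, —, —, —]

3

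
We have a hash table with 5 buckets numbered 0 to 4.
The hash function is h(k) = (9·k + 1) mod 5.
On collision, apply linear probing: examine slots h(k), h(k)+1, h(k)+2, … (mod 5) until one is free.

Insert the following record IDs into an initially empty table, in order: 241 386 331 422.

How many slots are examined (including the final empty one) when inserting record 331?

3

Insert 241: h=0, slot 0 empty → index 0.
Insert 386: h=0, slot 0 occupied → index 1.
Insert 331: h=0, slots 0,1 occupied → index 2.
Insert 422: h=4, slot 4 empty → index 4.
Table: [241, 386, 331, _, 422]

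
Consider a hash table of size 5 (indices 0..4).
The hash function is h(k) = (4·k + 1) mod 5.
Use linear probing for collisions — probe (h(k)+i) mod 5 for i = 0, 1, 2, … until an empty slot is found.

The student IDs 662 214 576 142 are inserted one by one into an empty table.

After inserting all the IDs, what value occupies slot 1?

142

662 hashes to 4; slot 4 is free => place at 4.
214 hashes to 2; slot 2 is free => place at 2.
576 hashes to 0; slot 0 is free => place at 0.
142 hashes to 4; 4,0 taken => place at 1.
Table: [576, 142, 214, ., 662]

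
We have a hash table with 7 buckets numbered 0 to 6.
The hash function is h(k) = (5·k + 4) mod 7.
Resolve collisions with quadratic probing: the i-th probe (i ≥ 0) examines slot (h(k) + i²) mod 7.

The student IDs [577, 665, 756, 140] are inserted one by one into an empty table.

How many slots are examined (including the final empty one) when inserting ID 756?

3

577 hashes to 5; slot 5 is free => place at 5.
665 hashes to 4; slot 4 is free => place at 4.
756 hashes to 4; 4,5 taken => place at 1.
140 hashes to 4; 4,5,1 taken => place at 6.
Table: [—, 756, —, —, 665, 577, 140]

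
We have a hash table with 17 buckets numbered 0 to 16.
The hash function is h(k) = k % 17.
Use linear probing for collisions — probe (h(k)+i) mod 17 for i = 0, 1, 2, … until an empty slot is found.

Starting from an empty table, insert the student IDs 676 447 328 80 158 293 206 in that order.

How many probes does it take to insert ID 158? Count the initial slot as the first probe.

Insert 676: h=13, slot 13 empty -> index 13.
Insert 447: h=5, slot 5 empty -> index 5.
Insert 328: h=5, slot 5 occupied -> index 6.
Insert 80: h=12, slot 12 empty -> index 12.
Insert 158: h=5, slots 5,6 occupied -> index 7.
Insert 293: h=4, slot 4 empty -> index 4.
Insert 206: h=2, slot 2 empty -> index 2.
Table: [-, -, 206, -, 293, 447, 328, 158, -, -, -, -, 80, 676, -, -, -]

3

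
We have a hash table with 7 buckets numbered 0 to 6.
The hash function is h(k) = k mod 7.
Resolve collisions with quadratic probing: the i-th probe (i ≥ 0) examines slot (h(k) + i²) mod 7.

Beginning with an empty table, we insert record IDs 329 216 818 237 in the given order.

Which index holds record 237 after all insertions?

1

329: h=0 -> slot 0
216: h=6 -> slot 6
818: h=6, probe 6,0,3 -> slot 3
237: h=6, probe 6,0,3,1 -> slot 1
Table: [329, 237, ., 818, ., ., 216]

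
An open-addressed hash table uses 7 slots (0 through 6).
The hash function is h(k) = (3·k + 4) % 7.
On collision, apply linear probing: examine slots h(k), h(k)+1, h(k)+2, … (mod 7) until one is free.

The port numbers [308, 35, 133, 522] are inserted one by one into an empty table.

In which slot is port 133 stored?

308 hashes to 4; slot 4 is free → place at 4.
35 hashes to 4; 4 taken → place at 5.
133 hashes to 4; 4,5 taken → place at 6.
522 hashes to 2; slot 2 is free → place at 2.
Table: [—, —, 522, —, 308, 35, 133]

6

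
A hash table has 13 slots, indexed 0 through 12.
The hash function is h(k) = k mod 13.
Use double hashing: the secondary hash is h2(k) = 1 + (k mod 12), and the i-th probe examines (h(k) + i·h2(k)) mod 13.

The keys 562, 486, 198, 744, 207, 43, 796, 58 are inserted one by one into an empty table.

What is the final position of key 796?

8

Insert 562: h=3, slot 3 empty -> index 3.
Insert 486: h=5, slot 5 empty -> index 5.
Insert 198: h=3, h2=7, slot 3 occupied -> index 10.
Insert 744: h=3, h2=1, slot 3 occupied -> index 4.
Insert 207: h=12, slot 12 empty -> index 12.
Insert 43: h=4, h2=8, slots 4,12 occupied -> index 7.
Insert 796: h=3, h2=5, slot 3 occupied -> index 8.
Insert 58: h=6, slot 6 empty -> index 6.
Table: [—, —, —, 562, 744, 486, 58, 43, 796, —, 198, —, 207]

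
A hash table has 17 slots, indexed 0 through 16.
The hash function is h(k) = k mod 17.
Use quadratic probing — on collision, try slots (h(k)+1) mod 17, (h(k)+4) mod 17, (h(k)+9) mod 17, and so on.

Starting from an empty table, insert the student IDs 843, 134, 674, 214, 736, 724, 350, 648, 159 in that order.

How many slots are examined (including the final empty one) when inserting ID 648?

843: h=10 -> slot 10
134: h=15 -> slot 15
674: h=11 -> slot 11
214: h=10, probe 10,11,14 -> slot 14
736: h=5 -> slot 5
724: h=10, probe 10,11,14,2 -> slot 2
350: h=10, probe 10,11,14,2,9 -> slot 9
648: h=2, probe 2,3 -> slot 3
159: h=6 -> slot 6
Table: [., ., 724, 648, ., 736, 159, ., ., 350, 843, 674, ., ., 214, 134, .]

2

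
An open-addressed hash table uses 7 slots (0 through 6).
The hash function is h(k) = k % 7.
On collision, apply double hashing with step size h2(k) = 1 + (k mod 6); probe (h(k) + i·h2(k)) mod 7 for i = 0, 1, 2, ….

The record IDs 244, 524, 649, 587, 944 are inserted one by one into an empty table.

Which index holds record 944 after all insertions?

1

Insert 244: h=6, slot 6 empty -> index 6.
Insert 524: h=6, h2=3, slot 6 occupied -> index 2.
Insert 649: h=5, slot 5 empty -> index 5.
Insert 587: h=6, h2=6, slots 6,5 occupied -> index 4.
Insert 944: h=6, h2=3, slots 6,2,5 occupied -> index 1.
Table: [-, 944, 524, -, 587, 649, 244]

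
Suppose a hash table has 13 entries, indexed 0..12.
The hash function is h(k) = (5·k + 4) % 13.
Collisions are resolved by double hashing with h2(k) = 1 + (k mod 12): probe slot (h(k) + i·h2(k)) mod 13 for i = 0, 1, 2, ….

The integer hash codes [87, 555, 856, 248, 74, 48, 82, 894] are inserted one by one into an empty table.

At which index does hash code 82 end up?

5

Insert 87: h=10, slot 10 empty => index 10.
Insert 555: h=10, h2=4, slot 10 occupied => index 1.
Insert 856: h=7, slot 7 empty => index 7.
Insert 248: h=9, slot 9 empty => index 9.
Insert 74: h=10, h2=3, slot 10 occupied => index 0.
Insert 48: h=10, h2=1, slot 10 occupied => index 11.
Insert 82: h=11, h2=11, slots 11,9,7 occupied => index 5.
Insert 894: h=2, slot 2 empty => index 2.
Table: [74, 555, 894, -, -, 82, -, 856, -, 248, 87, 48, -]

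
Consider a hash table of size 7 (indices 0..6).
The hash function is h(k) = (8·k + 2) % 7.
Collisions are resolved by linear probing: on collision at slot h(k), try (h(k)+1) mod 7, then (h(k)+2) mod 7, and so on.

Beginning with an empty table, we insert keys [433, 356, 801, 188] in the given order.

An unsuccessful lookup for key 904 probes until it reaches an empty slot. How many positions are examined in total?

433 hashes to 1; slot 1 is free → place at 1.
356 hashes to 1; 1 taken → place at 2.
801 hashes to 5; slot 5 is free → place at 5.
188 hashes to 1; 1,2 taken → place at 3.
Table: [., 433, 356, 188, ., 801, .]
Lookup 904: h=3, probe 3,4 → slot 4 empty, not found.

2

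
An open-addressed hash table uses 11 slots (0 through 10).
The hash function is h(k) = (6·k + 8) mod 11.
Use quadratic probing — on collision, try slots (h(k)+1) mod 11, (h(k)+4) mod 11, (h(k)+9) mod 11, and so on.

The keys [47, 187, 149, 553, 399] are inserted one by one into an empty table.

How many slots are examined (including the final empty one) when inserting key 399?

47 hashes to 4; slot 4 is free => place at 4.
187 hashes to 8; slot 8 is free => place at 8.
149 hashes to 0; slot 0 is free => place at 0.
553 hashes to 4; 4 taken => place at 5.
399 hashes to 4; 4,5,8 taken => place at 2.
Table: [149, ∅, 399, ∅, 47, 553, ∅, ∅, 187, ∅, ∅]

4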